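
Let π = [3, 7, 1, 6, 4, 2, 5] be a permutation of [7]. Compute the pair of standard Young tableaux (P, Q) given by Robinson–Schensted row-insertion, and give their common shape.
P = [1, 2, 5] / [3, 4] / [6] / [7];  Q = [1, 2, 7] / [3, 4] / [5] / [6];  common shape = (3, 2, 1, 1)

Row-insert the values π_1, π_2, … into P one at a time, bumping the leftmost entry strictly greater than the inserted value down to the next row. The recording tableau Q records, in position (i, j), the step at which that cell was added to P.
  Insert 3 (step 1): P = [3];  Q = [1]
  Insert 7 (step 2): P = [3, 7];  Q = [1, 2]
  Insert 1 (step 3): P = [1, 7] / [3];  Q = [1, 2] / [3]
  Insert 6 (step 4): P = [1, 6] / [3, 7];  Q = [1, 2] / [3, 4]
  Insert 4 (step 5): P = [1, 4] / [3, 6] / [7];  Q = [1, 2] / [3, 4] / [5]
  Insert 2 (step 6): P = [1, 2] / [3, 4] / [6] / [7];  Q = [1, 2] / [3, 4] / [5] / [6]
  Insert 5 (step 7): P = [1, 2, 5] / [3, 4] / [6] / [7];  Q = [1, 2, 7] / [3, 4] / [5] / [6]
Final shape: (3, 2, 1, 1).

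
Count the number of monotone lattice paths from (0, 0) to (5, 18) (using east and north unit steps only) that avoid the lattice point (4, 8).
Number of paths = 28204

Total paths from (0, 0) to (5, 18): C(23, 5) = 33649. Paths through (4, 8): (paths (0, 0) → (4, 8)) × (paths (4, 8) → (5, 18)) = C(12, 4) · C(11, 1) = 495 · 11 = 5445. Avoidance count = 33649 − 5445 = 28204.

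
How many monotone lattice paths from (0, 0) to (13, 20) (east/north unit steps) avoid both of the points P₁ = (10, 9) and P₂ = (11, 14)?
Number of paths = 430253152

Inclusion–exclusion. Total paths: C(33, 13) = 573166440. Through P₁: C(19, 10)·C(14, 3) = 33625592. Through P₂: C(25, 11)·C(8, 2) = 124807200. Since P₁ is strictly southwest of P₂, a monotone path through both must visit P₁ then P₂; paths through both = C(19, 10)·C(6, 1)·C(8, 2) = 15519504. Avoid both = 573166440 − 33625592 − 124807200 + 15519504 = 430253152.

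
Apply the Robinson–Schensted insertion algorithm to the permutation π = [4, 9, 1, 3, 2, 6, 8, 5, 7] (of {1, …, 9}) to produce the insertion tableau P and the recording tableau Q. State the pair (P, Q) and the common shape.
P = [1, 2, 5, 7] / [3, 6, 8] / [4, 9];  Q = [1, 2, 6, 7] / [3, 4, 9] / [5, 8];  common shape = (4, 3, 2)

Row-insert the values π_1, π_2, … into P one at a time, bumping the leftmost entry strictly greater than the inserted value down to the next row. The recording tableau Q records, in position (i, j), the step at which that cell was added to P.
  Insert 4 (step 1): P = [4];  Q = [1]
  Insert 9 (step 2): P = [4, 9];  Q = [1, 2]
  Insert 1 (step 3): P = [1, 9] / [4];  Q = [1, 2] / [3]
  Insert 3 (step 4): P = [1, 3] / [4, 9];  Q = [1, 2] / [3, 4]
  Insert 2 (step 5): P = [1, 2] / [3, 9] / [4];  Q = [1, 2] / [3, 4] / [5]
  Insert 6 (step 6): P = [1, 2, 6] / [3, 9] / [4];  Q = [1, 2, 6] / [3, 4] / [5]
  Insert 8 (step 7): P = [1, 2, 6, 8] / [3, 9] / [4];  Q = [1, 2, 6, 7] / [3, 4] / [5]
  Insert 5 (step 8): P = [1, 2, 5, 8] / [3, 6] / [4, 9];  Q = [1, 2, 6, 7] / [3, 4] / [5, 8]
  Insert 7 (step 9): P = [1, 2, 5, 7] / [3, 6, 8] / [4, 9];  Q = [1, 2, 6, 7] / [3, 4, 9] / [5, 8]
Final shape: (4, 3, 2).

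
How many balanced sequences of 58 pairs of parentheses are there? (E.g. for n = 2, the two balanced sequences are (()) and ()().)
C_58 = 104088460289122304033498318812080

These balanced parentheses are counted by the Catalan number C_n = (1/(n + 1)) · C(2n, n). For n = 58: C_58 = (1/59) · C(116, 58) = 6141219157058215937976400809912720/59 = 104088460289122304033498318812080.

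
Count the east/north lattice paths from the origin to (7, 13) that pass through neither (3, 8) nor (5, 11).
Number of paths = 40422

Inclusion–exclusion. Total paths: C(20, 7) = 77520. Through P₁: C(11, 3)·C(9, 4) = 20790. Through P₂: C(16, 5)·C(4, 2) = 26208. Since P₁ is strictly southwest of P₂, a monotone path through both must visit P₁ then P₂; paths through both = C(11, 3)·C(5, 2)·C(4, 2) = 9900. Avoid both = 77520 − 20790 − 26208 + 9900 = 40422.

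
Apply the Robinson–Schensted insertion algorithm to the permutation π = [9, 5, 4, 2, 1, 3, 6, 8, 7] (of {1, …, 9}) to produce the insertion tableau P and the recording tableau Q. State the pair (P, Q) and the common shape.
P = [1, 3, 6, 7] / [2, 8] / [4] / [5] / [9];  Q = [1, 6, 7, 8] / [2, 9] / [3] / [4] / [5];  common shape = (4, 2, 1, 1, 1)

Row-insert the values π_1, π_2, … into P one at a time, bumping the leftmost entry strictly greater than the inserted value down to the next row. The recording tableau Q records, in position (i, j), the step at which that cell was added to P.
  Insert 9 (step 1): P = [9];  Q = [1]
  Insert 5 (step 2): P = [5] / [9];  Q = [1] / [2]
  Insert 4 (step 3): P = [4] / [5] / [9];  Q = [1] / [2] / [3]
  Insert 2 (step 4): P = [2] / [4] / [5] / [9];  Q = [1] / [2] / [3] / [4]
  Insert 1 (step 5): P = [1] / [2] / [4] / [5] / [9];  Q = [1] / [2] / [3] / [4] / [5]
  Insert 3 (step 6): P = [1, 3] / [2] / [4] / [5] / [9];  Q = [1, 6] / [2] / [3] / [4] / [5]
  Insert 6 (step 7): P = [1, 3, 6] / [2] / [4] / [5] / [9];  Q = [1, 6, 7] / [2] / [3] / [4] / [5]
  Insert 8 (step 8): P = [1, 3, 6, 8] / [2] / [4] / [5] / [9];  Q = [1, 6, 7, 8] / [2] / [3] / [4] / [5]
  Insert 7 (step 9): P = [1, 3, 6, 7] / [2, 8] / [4] / [5] / [9];  Q = [1, 6, 7, 8] / [2, 9] / [3] / [4] / [5]
Final shape: (4, 2, 1, 1, 1).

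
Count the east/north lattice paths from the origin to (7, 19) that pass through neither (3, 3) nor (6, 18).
Number of paths = 324348

Inclusion–exclusion. Total paths: C(26, 7) = 657800. Through P₁: C(6, 3)·C(20, 4) = 96900. Through P₂: C(24, 6)·C(2, 1) = 269192. Since P₁ is strictly southwest of P₂, a monotone path through both must visit P₁ then P₂; paths through both = C(6, 3)·C(18, 3)·C(2, 1) = 32640. Avoid both = 657800 − 96900 − 269192 + 32640 = 324348.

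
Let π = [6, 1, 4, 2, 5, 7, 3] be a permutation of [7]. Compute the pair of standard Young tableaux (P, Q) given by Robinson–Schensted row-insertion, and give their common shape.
P = [1, 2, 3, 7] / [4, 5] / [6];  Q = [1, 3, 5, 6] / [2, 7] / [4];  common shape = (4, 2, 1)

Row-insert the values π_1, π_2, … into P one at a time, bumping the leftmost entry strictly greater than the inserted value down to the next row. The recording tableau Q records, in position (i, j), the step at which that cell was added to P.
  Insert 6 (step 1): P = [6];  Q = [1]
  Insert 1 (step 2): P = [1] / [6];  Q = [1] / [2]
  Insert 4 (step 3): P = [1, 4] / [6];  Q = [1, 3] / [2]
  Insert 2 (step 4): P = [1, 2] / [4] / [6];  Q = [1, 3] / [2] / [4]
  Insert 5 (step 5): P = [1, 2, 5] / [4] / [6];  Q = [1, 3, 5] / [2] / [4]
  Insert 7 (step 6): P = [1, 2, 5, 7] / [4] / [6];  Q = [1, 3, 5, 6] / [2] / [4]
  Insert 3 (step 7): P = [1, 2, 3, 7] / [4, 5] / [6];  Q = [1, 3, 5, 6] / [2, 7] / [4]
Final shape: (4, 2, 1).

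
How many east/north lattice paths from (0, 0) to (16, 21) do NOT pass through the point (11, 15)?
Number of paths = 9306288750

Total paths from (0, 0) to (16, 21): C(37, 16) = 12875774670. Paths through (11, 15): (paths (0, 0) → (11, 15)) × (paths (11, 15) → (16, 21)) = C(26, 11) · C(11, 5) = 7726160 · 462 = 3569485920. Avoidance count = 12875774670 − 3569485920 = 9306288750.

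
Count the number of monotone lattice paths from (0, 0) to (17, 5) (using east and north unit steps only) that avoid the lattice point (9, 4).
Number of paths = 19899

Total paths from (0, 0) to (17, 5): C(22, 17) = 26334. Paths through (9, 4): (paths (0, 0) → (9, 4)) × (paths (9, 4) → (17, 5)) = C(13, 9) · C(9, 8) = 715 · 9 = 6435. Avoidance count = 26334 − 6435 = 19899.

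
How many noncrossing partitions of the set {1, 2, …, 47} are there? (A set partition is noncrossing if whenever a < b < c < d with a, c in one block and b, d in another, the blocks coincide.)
C_47 = 33868773757191046886429490

These noncrossing partitions are counted by the Catalan number C_n = (1/(n + 1)) · C(2n, n). For n = 47: C_47 = (1/48) · C(94, 47) = 1625701140345170250548615520/48 = 33868773757191046886429490.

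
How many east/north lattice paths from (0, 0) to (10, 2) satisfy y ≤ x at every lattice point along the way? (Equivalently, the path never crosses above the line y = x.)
Number of paths = 54

By the reflection principle (André's argument), the number of monotone paths to (10, 2) with n ≤ m that never go above y = x is C(12, 10) − C(12, 11) = 66 − 12 = 54.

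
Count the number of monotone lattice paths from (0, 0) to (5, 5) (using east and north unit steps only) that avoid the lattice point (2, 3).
Number of paths = 152

Total paths from (0, 0) to (5, 5): C(10, 5) = 252. Paths through (2, 3): (paths (0, 0) → (2, 3)) × (paths (2, 3) → (5, 5)) = C(5, 2) · C(5, 3) = 10 · 10 = 100. Avoidance count = 252 − 100 = 152.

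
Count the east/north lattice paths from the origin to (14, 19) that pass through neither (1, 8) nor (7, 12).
Number of paths = 629898768

Inclusion–exclusion. Total paths: C(33, 14) = 818809200. Through P₁: C(9, 1)·C(24, 13) = 22465296. Through P₂: C(19, 7)·C(14, 7) = 172931616. Since P₁ is strictly southwest of P₂, a monotone path through both must visit P₁ then P₂; paths through both = C(9, 1)·C(10, 6)·C(14, 7) = 6486480. Avoid both = 818809200 − 22465296 − 172931616 + 6486480 = 629898768.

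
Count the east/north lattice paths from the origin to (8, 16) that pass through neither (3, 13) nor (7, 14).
Number of paths = 363671

Inclusion–exclusion. Total paths: C(24, 8) = 735471. Through P₁: C(16, 3)·C(8, 5) = 31360. Through P₂: C(21, 7)·C(3, 1) = 348840. Since P₁ is strictly southwest of P₂, a monotone path through both must visit P₁ then P₂; paths through both = C(16, 3)·C(5, 4)·C(3, 1) = 8400. Avoid both = 735471 − 31360 − 348840 + 8400 = 363671.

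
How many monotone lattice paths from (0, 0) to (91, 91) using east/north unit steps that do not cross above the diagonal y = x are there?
C_91 = 3935312233584004685417853572763349509774031680023800

These NE paths below the diagonal are counted by the Catalan number C_n = (1/(n + 1)) · C(2n, n). For n = 91: C_91 = (1/92) · C(182, 91) = 362048725489728431058442528694228154899210914562189600/92 = 3935312233584004685417853572763349509774031680023800.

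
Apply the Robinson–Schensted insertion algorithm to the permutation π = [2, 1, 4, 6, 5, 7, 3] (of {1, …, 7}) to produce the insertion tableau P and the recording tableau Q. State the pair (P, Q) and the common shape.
P = [1, 3, 5, 7] / [2, 4] / [6];  Q = [1, 3, 4, 6] / [2, 5] / [7];  common shape = (4, 2, 1)

Row-insert the values π_1, π_2, … into P one at a time, bumping the leftmost entry strictly greater than the inserted value down to the next row. The recording tableau Q records, in position (i, j), the step at which that cell was added to P.
  Insert 2 (step 1): P = [2];  Q = [1]
  Insert 1 (step 2): P = [1] / [2];  Q = [1] / [2]
  Insert 4 (step 3): P = [1, 4] / [2];  Q = [1, 3] / [2]
  Insert 6 (step 4): P = [1, 4, 6] / [2];  Q = [1, 3, 4] / [2]
  Insert 5 (step 5): P = [1, 4, 5] / [2, 6];  Q = [1, 3, 4] / [2, 5]
  Insert 7 (step 6): P = [1, 4, 5, 7] / [2, 6];  Q = [1, 3, 4, 6] / [2, 5]
  Insert 3 (step 7): P = [1, 3, 5, 7] / [2, 4] / [6];  Q = [1, 3, 4, 6] / [2, 5] / [7]
Final shape: (4, 2, 1).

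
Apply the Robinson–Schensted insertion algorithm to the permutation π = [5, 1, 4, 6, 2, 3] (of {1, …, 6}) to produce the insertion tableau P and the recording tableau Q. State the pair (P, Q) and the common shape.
P = [1, 2, 3] / [4, 6] / [5];  Q = [1, 3, 4] / [2, 6] / [5];  common shape = (3, 2, 1)

Row-insert the values π_1, π_2, … into P one at a time, bumping the leftmost entry strictly greater than the inserted value down to the next row. The recording tableau Q records, in position (i, j), the step at which that cell was added to P.
  Insert 5 (step 1): P = [5];  Q = [1]
  Insert 1 (step 2): P = [1] / [5];  Q = [1] / [2]
  Insert 4 (step 3): P = [1, 4] / [5];  Q = [1, 3] / [2]
  Insert 6 (step 4): P = [1, 4, 6] / [5];  Q = [1, 3, 4] / [2]
  Insert 2 (step 5): P = [1, 2, 6] / [4] / [5];  Q = [1, 3, 4] / [2] / [5]
  Insert 3 (step 6): P = [1, 2, 3] / [4, 6] / [5];  Q = [1, 3, 4] / [2, 6] / [5]
Final shape: (3, 2, 1).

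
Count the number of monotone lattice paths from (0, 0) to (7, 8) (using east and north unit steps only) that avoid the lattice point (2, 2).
Number of paths = 3663

Total paths from (0, 0) to (7, 8): C(15, 7) = 6435. Paths through (2, 2): (paths (0, 0) → (2, 2)) × (paths (2, 2) → (7, 8)) = C(4, 2) · C(11, 5) = 6 · 462 = 2772. Avoidance count = 6435 − 2772 = 3663.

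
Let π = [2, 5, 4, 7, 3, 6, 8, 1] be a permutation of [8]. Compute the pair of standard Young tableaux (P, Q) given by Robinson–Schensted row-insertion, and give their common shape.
P = [1, 3, 6, 8] / [2, 7] / [4] / [5];  Q = [1, 2, 4, 7] / [3, 6] / [5] / [8];  common shape = (4, 2, 1, 1)

Row-insert the values π_1, π_2, … into P one at a time, bumping the leftmost entry strictly greater than the inserted value down to the next row. The recording tableau Q records, in position (i, j), the step at which that cell was added to P.
  Insert 2 (step 1): P = [2];  Q = [1]
  Insert 5 (step 2): P = [2, 5];  Q = [1, 2]
  Insert 4 (step 3): P = [2, 4] / [5];  Q = [1, 2] / [3]
  Insert 7 (step 4): P = [2, 4, 7] / [5];  Q = [1, 2, 4] / [3]
  Insert 3 (step 5): P = [2, 3, 7] / [4] / [5];  Q = [1, 2, 4] / [3] / [5]
  Insert 6 (step 6): P = [2, 3, 6] / [4, 7] / [5];  Q = [1, 2, 4] / [3, 6] / [5]
  Insert 8 (step 7): P = [2, 3, 6, 8] / [4, 7] / [5];  Q = [1, 2, 4, 7] / [3, 6] / [5]
  Insert 1 (step 8): P = [1, 3, 6, 8] / [2, 7] / [4] / [5];  Q = [1, 2, 4, 7] / [3, 6] / [5] / [8]
Final shape: (4, 2, 1, 1).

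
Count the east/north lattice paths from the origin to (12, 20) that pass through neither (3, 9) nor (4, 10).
Number of paths = 164293402

Inclusion–exclusion. Total paths: C(32, 12) = 225792840. Through P₁: C(12, 3)·C(20, 9) = 36951200. Through P₂: C(14, 4)·C(18, 8) = 43801758. Since P₁ is strictly southwest of P₂, a monotone path through both must visit P₁ then P₂; paths through both = C(12, 3)·C(2, 1)·C(18, 8) = 19253520. Avoid both = 225792840 − 36951200 − 43801758 + 19253520 = 164293402.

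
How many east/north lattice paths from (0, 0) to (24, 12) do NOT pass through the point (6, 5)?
Number of paths = 1029594300

Total paths from (0, 0) to (24, 12): C(36, 24) = 1251677700. Paths through (6, 5): (paths (0, 0) → (6, 5)) × (paths (6, 5) → (24, 12)) = C(11, 6) · C(25, 18) = 462 · 480700 = 222083400. Avoidance count = 1251677700 − 222083400 = 1029594300.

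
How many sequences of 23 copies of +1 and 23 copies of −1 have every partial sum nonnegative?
C_23 = 343059613650

These ballot sequences are counted by the Catalan number C_n = (1/(n + 1)) · C(2n, n). For n = 23: C_23 = (1/24) · C(46, 23) = 8233430727600/24 = 343059613650.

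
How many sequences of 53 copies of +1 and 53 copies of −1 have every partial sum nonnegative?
C_53 = 116157871455782434250553845880

These ballot sequences are counted by the Catalan number C_n = (1/(n + 1)) · C(2n, n). For n = 53: C_53 = (1/54) · C(106, 53) = 6272525058612251449529907677520/54 = 116157871455782434250553845880.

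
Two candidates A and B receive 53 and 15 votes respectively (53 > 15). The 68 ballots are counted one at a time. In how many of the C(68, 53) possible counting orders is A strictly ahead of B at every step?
Strict-lead orderings = 247918374592416

Total orderings of the 68 votes with 53 for A: C(68, 53) = 443643407165376. By the Bertrand ballot formula (Cycle Lemma / reflection principle), the number of orderings in which A is strictly ahead of B throughout is (p − q)/(p + q) · C(p + q, p) = (53 − 15)/(53 + 15) · 443643407165376 = 247918374592416.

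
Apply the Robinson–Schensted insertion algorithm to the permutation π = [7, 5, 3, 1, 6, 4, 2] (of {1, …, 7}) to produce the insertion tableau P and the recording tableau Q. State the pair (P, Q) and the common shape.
P = [1, 2] / [3, 4] / [5, 6] / [7];  Q = [1, 5] / [2, 6] / [3, 7] / [4];  common shape = (2, 2, 2, 1)

Row-insert the values π_1, π_2, … into P one at a time, bumping the leftmost entry strictly greater than the inserted value down to the next row. The recording tableau Q records, in position (i, j), the step at which that cell was added to P.
  Insert 7 (step 1): P = [7];  Q = [1]
  Insert 5 (step 2): P = [5] / [7];  Q = [1] / [2]
  Insert 3 (step 3): P = [3] / [5] / [7];  Q = [1] / [2] / [3]
  Insert 1 (step 4): P = [1] / [3] / [5] / [7];  Q = [1] / [2] / [3] / [4]
  Insert 6 (step 5): P = [1, 6] / [3] / [5] / [7];  Q = [1, 5] / [2] / [3] / [4]
  Insert 4 (step 6): P = [1, 4] / [3, 6] / [5] / [7];  Q = [1, 5] / [2, 6] / [3] / [4]
  Insert 2 (step 7): P = [1, 2] / [3, 4] / [5, 6] / [7];  Q = [1, 5] / [2, 6] / [3, 7] / [4]
Final shape: (2, 2, 2, 1).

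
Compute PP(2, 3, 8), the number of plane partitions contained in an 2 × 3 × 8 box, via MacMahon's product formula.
PP(2, 3, 8) = 9075

Evaluate the triple product over i = 1..2, j = 1..3, k = 1..8. The factors are (2/1) · (3/2) · (4/3) · (5/4) · (6/5) · (7/6) · (8/7) · (9/8) · … (48 factors total). The numerators and denominators telescope so the product is an integer; carrying out the multiplication exactly gives PP(2, 3, 8) = 9075.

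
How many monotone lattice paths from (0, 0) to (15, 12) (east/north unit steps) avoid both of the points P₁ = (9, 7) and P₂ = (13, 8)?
Number of paths = 9904230

Inclusion–exclusion. Total paths: C(27, 15) = 17383860. Through P₁: C(16, 9)·C(11, 6) = 5285280. Through P₂: C(21, 13)·C(6, 2) = 3052350. Since P₁ is strictly southwest of P₂, a monotone path through both must visit P₁ then P₂; paths through both = C(16, 9)·C(5, 4)·C(6, 2) = 858000. Avoid both = 17383860 − 5285280 − 3052350 + 858000 = 9904230.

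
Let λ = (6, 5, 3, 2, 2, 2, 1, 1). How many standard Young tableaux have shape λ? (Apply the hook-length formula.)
# SYT of shape (6, 5, 3, 2, 2, 2, 1, 1) = 2961389970

Hook-length formula: f^λ = n! / Π hook(c), product over all cells c of the Young diagram. For λ = (6, 5, 3, 2, 2, 2, 1, 1), n = 22 boxes. Hook lengths by row (left-to-right, top-to-bottom): [13, 10, 6, 4, 3, 1]; [11, 8, 4, 2, 1]; [8, 5, 1]; [6, 3]; [5, 2]; [4, 1]; [2]; [1]. Product of hooks = 379551744000. So f^λ = 22! / 379551744000 = 1124000727777607680000 / 379551744000 = 2961389970.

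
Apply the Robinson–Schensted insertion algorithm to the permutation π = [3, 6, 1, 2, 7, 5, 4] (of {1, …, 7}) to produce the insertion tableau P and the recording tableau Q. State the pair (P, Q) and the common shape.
P = [1, 2, 4] / [3, 5, 7] / [6];  Q = [1, 2, 5] / [3, 4, 6] / [7];  common shape = (3, 3, 1)

Row-insert the values π_1, π_2, … into P one at a time, bumping the leftmost entry strictly greater than the inserted value down to the next row. The recording tableau Q records, in position (i, j), the step at which that cell was added to P.
  Insert 3 (step 1): P = [3];  Q = [1]
  Insert 6 (step 2): P = [3, 6];  Q = [1, 2]
  Insert 1 (step 3): P = [1, 6] / [3];  Q = [1, 2] / [3]
  Insert 2 (step 4): P = [1, 2] / [3, 6];  Q = [1, 2] / [3, 4]
  Insert 7 (step 5): P = [1, 2, 7] / [3, 6];  Q = [1, 2, 5] / [3, 4]
  Insert 5 (step 6): P = [1, 2, 5] / [3, 6, 7];  Q = [1, 2, 5] / [3, 4, 6]
  Insert 4 (step 7): P = [1, 2, 4] / [3, 5, 7] / [6];  Q = [1, 2, 5] / [3, 4, 6] / [7]
Final shape: (3, 3, 1).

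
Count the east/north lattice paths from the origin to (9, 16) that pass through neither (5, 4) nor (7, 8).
Number of paths = 1609130

Inclusion–exclusion. Total paths: C(25, 9) = 2042975. Through P₁: C(9, 5)·C(16, 4) = 229320. Through P₂: C(15, 7)·C(10, 2) = 289575. Since P₁ is strictly southwest of P₂, a monotone path through both must visit P₁ then P₂; paths through both = C(9, 5)·C(6, 2)·C(10, 2) = 85050. Avoid both = 2042975 − 229320 − 289575 + 85050 = 1609130.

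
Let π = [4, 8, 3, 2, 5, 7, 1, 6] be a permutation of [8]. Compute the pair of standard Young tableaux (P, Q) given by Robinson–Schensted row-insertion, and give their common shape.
P = [1, 5, 6] / [2, 7] / [3, 8] / [4];  Q = [1, 2, 6] / [3, 5] / [4, 8] / [7];  common shape = (3, 2, 2, 1)

Row-insert the values π_1, π_2, … into P one at a time, bumping the leftmost entry strictly greater than the inserted value down to the next row. The recording tableau Q records, in position (i, j), the step at which that cell was added to P.
  Insert 4 (step 1): P = [4];  Q = [1]
  Insert 8 (step 2): P = [4, 8];  Q = [1, 2]
  Insert 3 (step 3): P = [3, 8] / [4];  Q = [1, 2] / [3]
  Insert 2 (step 4): P = [2, 8] / [3] / [4];  Q = [1, 2] / [3] / [4]
  Insert 5 (step 5): P = [2, 5] / [3, 8] / [4];  Q = [1, 2] / [3, 5] / [4]
  Insert 7 (step 6): P = [2, 5, 7] / [3, 8] / [4];  Q = [1, 2, 6] / [3, 5] / [4]
  Insert 1 (step 7): P = [1, 5, 7] / [2, 8] / [3] / [4];  Q = [1, 2, 6] / [3, 5] / [4] / [7]
  Insert 6 (step 8): P = [1, 5, 6] / [2, 7] / [3, 8] / [4];  Q = [1, 2, 6] / [3, 5] / [4, 8] / [7]
Final shape: (3, 2, 2, 1).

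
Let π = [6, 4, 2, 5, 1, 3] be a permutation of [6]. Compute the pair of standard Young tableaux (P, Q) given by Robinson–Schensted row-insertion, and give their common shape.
P = [1, 3] / [2, 5] / [4] / [6];  Q = [1, 4] / [2, 6] / [3] / [5];  common shape = (2, 2, 1, 1)

Row-insert the values π_1, π_2, … into P one at a time, bumping the leftmost entry strictly greater than the inserted value down to the next row. The recording tableau Q records, in position (i, j), the step at which that cell was added to P.
  Insert 6 (step 1): P = [6];  Q = [1]
  Insert 4 (step 2): P = [4] / [6];  Q = [1] / [2]
  Insert 2 (step 3): P = [2] / [4] / [6];  Q = [1] / [2] / [3]
  Insert 5 (step 4): P = [2, 5] / [4] / [6];  Q = [1, 4] / [2] / [3]
  Insert 1 (step 5): P = [1, 5] / [2] / [4] / [6];  Q = [1, 4] / [2] / [3] / [5]
  Insert 3 (step 6): P = [1, 3] / [2, 5] / [4] / [6];  Q = [1, 4] / [2, 6] / [3] / [5]
Final shape: (2, 2, 1, 1).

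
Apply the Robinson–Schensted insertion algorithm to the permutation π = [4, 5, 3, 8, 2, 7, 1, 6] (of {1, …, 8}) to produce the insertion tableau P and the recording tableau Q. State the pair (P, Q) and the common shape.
P = [1, 5, 6] / [2, 7] / [3, 8] / [4];  Q = [1, 2, 4] / [3, 6] / [5, 8] / [7];  common shape = (3, 2, 2, 1)

Row-insert the values π_1, π_2, … into P one at a time, bumping the leftmost entry strictly greater than the inserted value down to the next row. The recording tableau Q records, in position (i, j), the step at which that cell was added to P.
  Insert 4 (step 1): P = [4];  Q = [1]
  Insert 5 (step 2): P = [4, 5];  Q = [1, 2]
  Insert 3 (step 3): P = [3, 5] / [4];  Q = [1, 2] / [3]
  Insert 8 (step 4): P = [3, 5, 8] / [4];  Q = [1, 2, 4] / [3]
  Insert 2 (step 5): P = [2, 5, 8] / [3] / [4];  Q = [1, 2, 4] / [3] / [5]
  Insert 7 (step 6): P = [2, 5, 7] / [3, 8] / [4];  Q = [1, 2, 4] / [3, 6] / [5]
  Insert 1 (step 7): P = [1, 5, 7] / [2, 8] / [3] / [4];  Q = [1, 2, 4] / [3, 6] / [5] / [7]
  Insert 6 (step 8): P = [1, 5, 6] / [2, 7] / [3, 8] / [4];  Q = [1, 2, 4] / [3, 6] / [5, 8] / [7]
Final shape: (3, 2, 2, 1).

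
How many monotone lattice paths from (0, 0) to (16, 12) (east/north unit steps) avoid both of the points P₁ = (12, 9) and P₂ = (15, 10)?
Number of paths = 13855085

Inclusion–exclusion. Total paths: C(28, 16) = 30421755. Through P₁: C(21, 12)·C(7, 4) = 10287550. Through P₂: C(25, 15)·C(3, 1) = 9806280. Since P₁ is strictly southwest of P₂, a monotone path through both must visit P₁ then P₂; paths through both = C(21, 12)·C(4, 3)·C(3, 1) = 3527160. Avoid both = 30421755 − 10287550 − 9806280 + 3527160 = 13855085.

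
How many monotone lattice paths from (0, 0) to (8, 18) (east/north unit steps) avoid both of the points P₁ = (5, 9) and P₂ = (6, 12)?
Number of paths = 826267

Inclusion–exclusion. Total paths: C(26, 8) = 1562275. Through P₁: C(14, 5)·C(12, 3) = 440440. Through P₂: C(18, 6)·C(8, 2) = 519792. Since P₁ is strictly southwest of P₂, a monotone path through both must visit P₁ then P₂; paths through both = C(14, 5)·C(4, 1)·C(8, 2) = 224224. Avoid both = 1562275 − 440440 − 519792 + 224224 = 826267.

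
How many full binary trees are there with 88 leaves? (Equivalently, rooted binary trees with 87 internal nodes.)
C_87 = 16435314834665426797069144960762886143367590394940

These full binary trees are counted by the Catalan number C_n = (1/(n + 1)) · C(2n, n). For n = 87: C_87 = (1/88) · C(174, 87) = 1446307705450557558142084756547133980616347954754720/88 = 16435314834665426797069144960762886143367590394940.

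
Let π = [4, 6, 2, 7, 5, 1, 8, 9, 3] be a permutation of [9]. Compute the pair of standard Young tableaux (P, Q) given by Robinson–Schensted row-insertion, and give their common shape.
P = [1, 3, 7, 8, 9] / [2, 5] / [4, 6];  Q = [1, 2, 4, 7, 8] / [3, 5] / [6, 9];  common shape = (5, 2, 2)

Row-insert the values π_1, π_2, … into P one at a time, bumping the leftmost entry strictly greater than the inserted value down to the next row. The recording tableau Q records, in position (i, j), the step at which that cell was added to P.
  Insert 4 (step 1): P = [4];  Q = [1]
  Insert 6 (step 2): P = [4, 6];  Q = [1, 2]
  Insert 2 (step 3): P = [2, 6] / [4];  Q = [1, 2] / [3]
  Insert 7 (step 4): P = [2, 6, 7] / [4];  Q = [1, 2, 4] / [3]
  Insert 5 (step 5): P = [2, 5, 7] / [4, 6];  Q = [1, 2, 4] / [3, 5]
  Insert 1 (step 6): P = [1, 5, 7] / [2, 6] / [4];  Q = [1, 2, 4] / [3, 5] / [6]
  Insert 8 (step 7): P = [1, 5, 7, 8] / [2, 6] / [4];  Q = [1, 2, 4, 7] / [3, 5] / [6]
  Insert 9 (step 8): P = [1, 5, 7, 8, 9] / [2, 6] / [4];  Q = [1, 2, 4, 7, 8] / [3, 5] / [6]
  Insert 3 (step 9): P = [1, 3, 7, 8, 9] / [2, 5] / [4, 6];  Q = [1, 2, 4, 7, 8] / [3, 5] / [6, 9]
Final shape: (5, 2, 2).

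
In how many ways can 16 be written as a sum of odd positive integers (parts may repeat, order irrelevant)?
p_odd(16) = 32

Partitions of 16 using only odd parts 1, 3, 5, …: 15+1, 13+3, 13+1+1+1, 11+5, 11+3+1+1, 11+1+1+1+1+1, 9+7, 9+5+1+1, 9+3+3+1, 9+3+1+1+1+1, 9+1+1+1+1+1+1+1, 7+7+1+1, 7+5+3+1, 7+5+1+1+1+1, 7+3+3+3, 7+3+3+1+1+1, 7+3+1+1+1+1+1+1, 7+1+1+1+1+1+1+1+1+1, 5+5+5+1, 5+5+3+3, 5+5+3+1+1+1, 5+5+1+1+1+1+1+1, 5+3+3+3+1+1, 5+3+3+1+1+1+1+1, 5+3+1+1+1+1+1+1+1+1, 5+1+1+1+1+1+1+1+1+1+1+1, 3+3+3+3+3+1, 3+3+3+3+1+1+1+1, 3+3+3+1+1+1+1+1+1+1, 3+3+1+1+1+1+1+1+1+1+1+1, … (32 total). There are 32. (Euler: this equals q(16), the number of distinct-part partitions.)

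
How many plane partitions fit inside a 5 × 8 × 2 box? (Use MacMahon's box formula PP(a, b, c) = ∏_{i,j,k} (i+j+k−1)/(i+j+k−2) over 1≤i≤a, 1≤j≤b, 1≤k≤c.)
PP(5, 8, 2) = 429429

Evaluate the triple product over i = 1..5, j = 1..8, k = 1..2. The factors are (2/1) · (3/2) · (3/2) · (4/3) · (4/3) · (5/4) · (5/4) · (6/5) · … (80 factors total). The numerators and denominators telescope so the product is an integer; carrying out the multiplication exactly gives PP(5, 8, 2) = 429429.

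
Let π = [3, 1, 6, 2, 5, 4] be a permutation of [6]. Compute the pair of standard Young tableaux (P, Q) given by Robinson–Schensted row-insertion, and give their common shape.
P = [1, 2, 4] / [3, 5] / [6];  Q = [1, 3, 5] / [2, 4] / [6];  common shape = (3, 2, 1)

Row-insert the values π_1, π_2, … into P one at a time, bumping the leftmost entry strictly greater than the inserted value down to the next row. The recording tableau Q records, in position (i, j), the step at which that cell was added to P.
  Insert 3 (step 1): P = [3];  Q = [1]
  Insert 1 (step 2): P = [1] / [3];  Q = [1] / [2]
  Insert 6 (step 3): P = [1, 6] / [3];  Q = [1, 3] / [2]
  Insert 2 (step 4): P = [1, 2] / [3, 6];  Q = [1, 3] / [2, 4]
  Insert 5 (step 5): P = [1, 2, 5] / [3, 6];  Q = [1, 3, 5] / [2, 4]
  Insert 4 (step 6): P = [1, 2, 4] / [3, 5] / [6];  Q = [1, 3, 5] / [2, 4] / [6]
Final shape: (3, 2, 1).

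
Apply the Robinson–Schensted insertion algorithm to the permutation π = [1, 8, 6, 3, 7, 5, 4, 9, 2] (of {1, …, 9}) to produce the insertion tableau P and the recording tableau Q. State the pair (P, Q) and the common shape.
P = [1, 2, 4, 9] / [3, 7] / [5] / [6] / [8];  Q = [1, 2, 5, 8] / [3, 6] / [4] / [7] / [9];  common shape = (4, 2, 1, 1, 1)

Row-insert the values π_1, π_2, … into P one at a time, bumping the leftmost entry strictly greater than the inserted value down to the next row. The recording tableau Q records, in position (i, j), the step at which that cell was added to P.
  Insert 1 (step 1): P = [1];  Q = [1]
  Insert 8 (step 2): P = [1, 8];  Q = [1, 2]
  Insert 6 (step 3): P = [1, 6] / [8];  Q = [1, 2] / [3]
  Insert 3 (step 4): P = [1, 3] / [6] / [8];  Q = [1, 2] / [3] / [4]
  Insert 7 (step 5): P = [1, 3, 7] / [6] / [8];  Q = [1, 2, 5] / [3] / [4]
  Insert 5 (step 6): P = [1, 3, 5] / [6, 7] / [8];  Q = [1, 2, 5] / [3, 6] / [4]
  Insert 4 (step 7): P = [1, 3, 4] / [5, 7] / [6] / [8];  Q = [1, 2, 5] / [3, 6] / [4] / [7]
  Insert 9 (step 8): P = [1, 3, 4, 9] / [5, 7] / [6] / [8];  Q = [1, 2, 5, 8] / [3, 6] / [4] / [7]
  Insert 2 (step 9): P = [1, 2, 4, 9] / [3, 7] / [5] / [6] / [8];  Q = [1, 2, 5, 8] / [3, 6] / [4] / [7] / [9]
Final shape: (4, 2, 1, 1, 1).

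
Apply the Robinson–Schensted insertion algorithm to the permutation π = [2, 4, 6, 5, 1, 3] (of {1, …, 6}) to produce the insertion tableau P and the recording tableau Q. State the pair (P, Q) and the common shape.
P = [1, 3, 5] / [2, 4] / [6];  Q = [1, 2, 3] / [4, 6] / [5];  common shape = (3, 2, 1)

Row-insert the values π_1, π_2, … into P one at a time, bumping the leftmost entry strictly greater than the inserted value down to the next row. The recording tableau Q records, in position (i, j), the step at which that cell was added to P.
  Insert 2 (step 1): P = [2];  Q = [1]
  Insert 4 (step 2): P = [2, 4];  Q = [1, 2]
  Insert 6 (step 3): P = [2, 4, 6];  Q = [1, 2, 3]
  Insert 5 (step 4): P = [2, 4, 5] / [6];  Q = [1, 2, 3] / [4]
  Insert 1 (step 5): P = [1, 4, 5] / [2] / [6];  Q = [1, 2, 3] / [4] / [5]
  Insert 3 (step 6): P = [1, 3, 5] / [2, 4] / [6];  Q = [1, 2, 3] / [4, 6] / [5]
Final shape: (3, 2, 1).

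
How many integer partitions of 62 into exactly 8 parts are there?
p(62, 8 parts) = 46031

Partitions of n into exactly k parts are in bijection with partitions of n − k into at most k parts (subtract 1 from each part). So p(62, exactly 8) = p(54, parts ≤ 8). Computing via the recurrence p(m, j) = p(m, j−1) + p(m−j, j) gives 46031.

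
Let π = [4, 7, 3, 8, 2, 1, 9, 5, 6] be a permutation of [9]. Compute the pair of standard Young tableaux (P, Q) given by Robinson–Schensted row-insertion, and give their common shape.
P = [1, 5, 6, 9] / [2, 7, 8] / [3] / [4];  Q = [1, 2, 4, 7] / [3, 8, 9] / [5] / [6];  common shape = (4, 3, 1, 1)

Row-insert the values π_1, π_2, … into P one at a time, bumping the leftmost entry strictly greater than the inserted value down to the next row. The recording tableau Q records, in position (i, j), the step at which that cell was added to P.
  Insert 4 (step 1): P = [4];  Q = [1]
  Insert 7 (step 2): P = [4, 7];  Q = [1, 2]
  Insert 3 (step 3): P = [3, 7] / [4];  Q = [1, 2] / [3]
  Insert 8 (step 4): P = [3, 7, 8] / [4];  Q = [1, 2, 4] / [3]
  Insert 2 (step 5): P = [2, 7, 8] / [3] / [4];  Q = [1, 2, 4] / [3] / [5]
  Insert 1 (step 6): P = [1, 7, 8] / [2] / [3] / [4];  Q = [1, 2, 4] / [3] / [5] / [6]
  Insert 9 (step 7): P = [1, 7, 8, 9] / [2] / [3] / [4];  Q = [1, 2, 4, 7] / [3] / [5] / [6]
  Insert 5 (step 8): P = [1, 5, 8, 9] / [2, 7] / [3] / [4];  Q = [1, 2, 4, 7] / [3, 8] / [5] / [6]
  Insert 6 (step 9): P = [1, 5, 6, 9] / [2, 7, 8] / [3] / [4];  Q = [1, 2, 4, 7] / [3, 8, 9] / [5] / [6]
Final shape: (4, 3, 1, 1).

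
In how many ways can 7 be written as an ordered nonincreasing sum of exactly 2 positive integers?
p(7, 2 parts) = 3

Partitions of n into exactly k parts ↔ partitions of n − k into at most k parts (subtract 1 from each part). For n = 7, k = 2, the partitions are: 6+1, 5+2, 4+3. Count = 3.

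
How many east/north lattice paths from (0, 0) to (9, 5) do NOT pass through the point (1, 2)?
Number of paths = 1507

Total paths from (0, 0) to (9, 5): C(14, 9) = 2002. Paths through (1, 2): (paths (0, 0) → (1, 2)) × (paths (1, 2) → (9, 5)) = C(3, 1) · C(11, 8) = 3 · 165 = 495. Avoidance count = 2002 − 495 = 1507.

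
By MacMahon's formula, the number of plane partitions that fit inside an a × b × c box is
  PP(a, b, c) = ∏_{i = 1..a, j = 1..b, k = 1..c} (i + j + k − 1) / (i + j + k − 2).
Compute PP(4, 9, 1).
PP(4, 9, 1) = 715

Evaluate the triple product over i = 1..4, j = 1..9, k = 1..1. The factors are (2/1) · (3/2) · (4/3) · (5/4) · (6/5) · (7/6) · (8/7) · (9/8) · … (36 factors total). The numerators and denominators telescope so the product is an integer; carrying out the multiplication exactly gives PP(4, 9, 1) = 715.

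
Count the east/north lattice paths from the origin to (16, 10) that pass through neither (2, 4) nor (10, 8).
Number of paths = 3713011

Inclusion–exclusion. Total paths: C(26, 16) = 5311735. Through P₁: C(6, 2)·C(20, 14) = 581400. Through P₂: C(18, 10)·C(8, 6) = 1225224. Since P₁ is strictly southwest of P₂, a monotone path through both must visit P₁ then P₂; paths through both = C(6, 2)·C(12, 8)·C(8, 6) = 207900. Avoid both = 5311735 − 581400 − 1225224 + 207900 = 3713011.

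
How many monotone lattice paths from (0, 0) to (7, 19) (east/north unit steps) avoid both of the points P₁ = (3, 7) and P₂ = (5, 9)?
Number of paths = 354788

Inclusion–exclusion. Total paths: C(26, 7) = 657800. Through P₁: C(10, 3)·C(16, 4) = 218400. Through P₂: C(14, 5)·C(12, 2) = 132132. Since P₁ is strictly southwest of P₂, a monotone path through both must visit P₁ then P₂; paths through both = C(10, 3)·C(4, 2)·C(12, 2) = 47520. Avoid both = 657800 − 218400 − 132132 + 47520 = 354788.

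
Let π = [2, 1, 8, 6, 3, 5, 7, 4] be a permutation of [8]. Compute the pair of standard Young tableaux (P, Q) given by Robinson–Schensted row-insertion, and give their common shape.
P = [1, 3, 4, 7] / [2, 5] / [6] / [8];  Q = [1, 3, 6, 7] / [2, 4] / [5] / [8];  common shape = (4, 2, 1, 1)

Row-insert the values π_1, π_2, … into P one at a time, bumping the leftmost entry strictly greater than the inserted value down to the next row. The recording tableau Q records, in position (i, j), the step at which that cell was added to P.
  Insert 2 (step 1): P = [2];  Q = [1]
  Insert 1 (step 2): P = [1] / [2];  Q = [1] / [2]
  Insert 8 (step 3): P = [1, 8] / [2];  Q = [1, 3] / [2]
  Insert 6 (step 4): P = [1, 6] / [2, 8];  Q = [1, 3] / [2, 4]
  Insert 3 (step 5): P = [1, 3] / [2, 6] / [8];  Q = [1, 3] / [2, 4] / [5]
  Insert 5 (step 6): P = [1, 3, 5] / [2, 6] / [8];  Q = [1, 3, 6] / [2, 4] / [5]
  Insert 7 (step 7): P = [1, 3, 5, 7] / [2, 6] / [8];  Q = [1, 3, 6, 7] / [2, 4] / [5]
  Insert 4 (step 8): P = [1, 3, 4, 7] / [2, 5] / [6] / [8];  Q = [1, 3, 6, 7] / [2, 4] / [5] / [8]
Final shape: (4, 2, 1, 1).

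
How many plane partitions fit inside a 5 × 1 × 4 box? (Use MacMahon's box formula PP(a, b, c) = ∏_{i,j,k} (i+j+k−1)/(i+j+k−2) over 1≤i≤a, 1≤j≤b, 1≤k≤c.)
PP(5, 1, 4) = 126

Evaluate the triple product over i = 1..5, j = 1..1, k = 1..4. The factors are (2/1) · (3/2) · (4/3) · (5/4) · (3/2) · (4/3) · (5/4) · (6/5) · … (20 factors total). The numerators and denominators telescope so the product is an integer; carrying out the multiplication exactly gives PP(5, 1, 4) = 126.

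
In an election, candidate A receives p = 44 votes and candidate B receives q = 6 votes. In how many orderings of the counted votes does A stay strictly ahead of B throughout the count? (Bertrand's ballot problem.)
Strict-lead orderings = 12076932

Total orderings of the 50 votes with 44 for A: C(50, 44) = 15890700. By the Bertrand ballot formula (Cycle Lemma / reflection principle), the number of orderings in which A is strictly ahead of B throughout is (p − q)/(p + q) · C(p + q, p) = (44 − 6)/(44 + 6) · 15890700 = 12076932.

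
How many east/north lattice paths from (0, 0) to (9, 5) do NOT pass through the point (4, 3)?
Number of paths = 1267

Total paths from (0, 0) to (9, 5): C(14, 9) = 2002. Paths through (4, 3): (paths (0, 0) → (4, 3)) × (paths (4, 3) → (9, 5)) = C(7, 4) · C(7, 5) = 35 · 21 = 735. Avoidance count = 2002 − 735 = 1267.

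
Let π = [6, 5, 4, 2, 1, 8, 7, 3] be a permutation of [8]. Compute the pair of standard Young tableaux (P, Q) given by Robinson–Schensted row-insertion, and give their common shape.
P = [1, 3] / [2, 7] / [4, 8] / [5] / [6];  Q = [1, 6] / [2, 7] / [3, 8] / [4] / [5];  common shape = (2, 2, 2, 1, 1)

Row-insert the values π_1, π_2, … into P one at a time, bumping the leftmost entry strictly greater than the inserted value down to the next row. The recording tableau Q records, in position (i, j), the step at which that cell was added to P.
  Insert 6 (step 1): P = [6];  Q = [1]
  Insert 5 (step 2): P = [5] / [6];  Q = [1] / [2]
  Insert 4 (step 3): P = [4] / [5] / [6];  Q = [1] / [2] / [3]
  Insert 2 (step 4): P = [2] / [4] / [5] / [6];  Q = [1] / [2] / [3] / [4]
  Insert 1 (step 5): P = [1] / [2] / [4] / [5] / [6];  Q = [1] / [2] / [3] / [4] / [5]
  Insert 8 (step 6): P = [1, 8] / [2] / [4] / [5] / [6];  Q = [1, 6] / [2] / [3] / [4] / [5]
  Insert 7 (step 7): P = [1, 7] / [2, 8] / [4] / [5] / [6];  Q = [1, 6] / [2, 7] / [3] / [4] / [5]
  Insert 3 (step 8): P = [1, 3] / [2, 7] / [4, 8] / [5] / [6];  Q = [1, 6] / [2, 7] / [3, 8] / [4] / [5]
Final shape: (2, 2, 2, 1, 1).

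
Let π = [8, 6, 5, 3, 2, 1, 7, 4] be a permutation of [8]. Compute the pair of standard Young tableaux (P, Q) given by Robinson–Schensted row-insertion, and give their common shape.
P = [1, 4] / [2, 7] / [3] / [5] / [6] / [8];  Q = [1, 7] / [2, 8] / [3] / [4] / [5] / [6];  common shape = (2, 2, 1, 1, 1, 1)

Row-insert the values π_1, π_2, … into P one at a time, bumping the leftmost entry strictly greater than the inserted value down to the next row. The recording tableau Q records, in position (i, j), the step at which that cell was added to P.
  Insert 8 (step 1): P = [8];  Q = [1]
  Insert 6 (step 2): P = [6] / [8];  Q = [1] / [2]
  Insert 5 (step 3): P = [5] / [6] / [8];  Q = [1] / [2] / [3]
  Insert 3 (step 4): P = [3] / [5] / [6] / [8];  Q = [1] / [2] / [3] / [4]
  Insert 2 (step 5): P = [2] / [3] / [5] / [6] / [8];  Q = [1] / [2] / [3] / [4] / [5]
  Insert 1 (step 6): P = [1] / [2] / [3] / [5] / [6] / [8];  Q = [1] / [2] / [3] / [4] / [5] / [6]
  Insert 7 (step 7): P = [1, 7] / [2] / [3] / [5] / [6] / [8];  Q = [1, 7] / [2] / [3] / [4] / [5] / [6]
  Insert 4 (step 8): P = [1, 4] / [2, 7] / [3] / [5] / [6] / [8];  Q = [1, 7] / [2, 8] / [3] / [4] / [5] / [6]
Final shape: (2, 2, 1, 1, 1, 1).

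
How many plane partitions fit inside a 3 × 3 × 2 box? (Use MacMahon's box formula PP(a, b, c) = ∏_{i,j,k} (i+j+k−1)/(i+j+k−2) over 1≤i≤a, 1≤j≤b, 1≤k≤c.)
PP(3, 3, 2) = 175

Evaluate the triple product over i = 1..3, j = 1..3, k = 1..2. The factors are (2/1) · (3/2) · (3/2) · (4/3) · (4/3) · (5/4) · (3/2) · (4/3) · … (18 factors total). The numerators and denominators telescope so the product is an integer; carrying out the multiplication exactly gives PP(3, 3, 2) = 175.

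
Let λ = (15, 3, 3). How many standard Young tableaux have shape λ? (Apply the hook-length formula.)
# SYT of shape (15, 3, 3) = 181545

Hook-length formula: f^λ = n! / Π hook(c), product over all cells c of the Young diagram. For λ = (15, 3, 3), n = 21 boxes. Hook lengths by row (left-to-right, top-to-bottom): [17, 16, 15, 12, 11, 10, 9, 8, 7, 6, 5, 4, 3, 2, 1]; [4, 3, 2]; [3, 2, 1]. Product of hooks = 281423020032000. So f^λ = 21! / 281423020032000 = 51090942171709440000 / 281423020032000 = 181545.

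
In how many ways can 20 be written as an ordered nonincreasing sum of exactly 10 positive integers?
p(20, 10 parts) = 42

Partitions of n into exactly k parts are in bijection with partitions of n − k into at most k parts (subtract 1 from each part). So p(20, exactly 10) = p(10, parts ≤ 10). Computing via the recurrence p(m, j) = p(m, j−1) + p(m−j, j) gives 42.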